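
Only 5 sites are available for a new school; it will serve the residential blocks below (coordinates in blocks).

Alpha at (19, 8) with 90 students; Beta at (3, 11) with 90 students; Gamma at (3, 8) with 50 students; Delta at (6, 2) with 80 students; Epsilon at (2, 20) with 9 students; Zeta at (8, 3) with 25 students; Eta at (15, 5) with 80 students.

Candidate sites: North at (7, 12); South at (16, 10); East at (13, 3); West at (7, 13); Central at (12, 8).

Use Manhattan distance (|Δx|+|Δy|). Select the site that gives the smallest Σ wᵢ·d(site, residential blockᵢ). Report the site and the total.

Central, total 4023 blocks

Total weighted distance at each candidate:
  North (7, 12): total = 4737
  South (16, 10): total = 4971
  East (13, 3): total = 4697
  West (7, 13): total = 5143
  Central (12, 8): total = 4023
Minimum is at Central with total 4023 blocks.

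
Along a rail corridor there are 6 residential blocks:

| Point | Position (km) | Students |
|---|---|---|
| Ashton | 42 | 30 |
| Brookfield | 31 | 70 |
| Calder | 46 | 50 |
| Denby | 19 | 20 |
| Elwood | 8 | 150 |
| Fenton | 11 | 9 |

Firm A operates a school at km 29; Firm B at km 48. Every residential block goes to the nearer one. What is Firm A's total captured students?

249

The indifferent point is the midpoint (29+48)/2 = 38.5; residential blocks left of it (closer to Firm A at 29) go to Firm A, those right go to Firm B.
  Elwood at 8 (w=150) → Firm A
  Fenton at 11 (w=9) → Firm A
  Denby at 19 (w=20) → Firm A
  Brookfield at 31 (w=70) → Firm A
  Ashton at 42 (w=30) → Firm B
  Calder at 46 (w=50) → Firm B
Firm A captures 249; Firm B captures 80.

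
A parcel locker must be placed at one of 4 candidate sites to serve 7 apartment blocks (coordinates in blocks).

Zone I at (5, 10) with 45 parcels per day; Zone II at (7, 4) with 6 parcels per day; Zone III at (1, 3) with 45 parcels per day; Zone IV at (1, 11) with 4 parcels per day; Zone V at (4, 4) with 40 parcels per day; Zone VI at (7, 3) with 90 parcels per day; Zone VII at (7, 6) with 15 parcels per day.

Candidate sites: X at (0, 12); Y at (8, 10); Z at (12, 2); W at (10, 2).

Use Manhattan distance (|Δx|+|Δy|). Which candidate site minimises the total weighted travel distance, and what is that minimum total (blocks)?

W, total 1922 blocks

Total weighted distance at each candidate:
  X (0, 12): total = 2978
  Y (8, 10): total = 2034
  Z (12, 2): total = 2412
  W (10, 2): total = 1922
Minimum is at W with total 1922 blocks.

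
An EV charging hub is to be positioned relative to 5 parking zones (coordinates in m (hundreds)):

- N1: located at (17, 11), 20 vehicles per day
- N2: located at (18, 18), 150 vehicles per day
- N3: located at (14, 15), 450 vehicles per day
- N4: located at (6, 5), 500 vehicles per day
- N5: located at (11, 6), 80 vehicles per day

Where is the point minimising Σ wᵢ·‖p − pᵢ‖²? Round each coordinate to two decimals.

(11.02, 10.54)

The minimiser of Σwᵢ‖p−pᵢ‖² is the weighted centroid p* = (Σwᵢpᵢ)/(Σwᵢ).
Σwᵢ = 1200.
Σwᵢxᵢ = 20·17 + 150·18 + 450·14 + 500·6 + 80·11 = 13220.
Σwᵢyᵢ = 20·11 + 150·18 + 450·15 + 500·5 + 80·6 = 12650.
x* = 13220/1200 = 11.02, y* = 12650/1200 = 10.54.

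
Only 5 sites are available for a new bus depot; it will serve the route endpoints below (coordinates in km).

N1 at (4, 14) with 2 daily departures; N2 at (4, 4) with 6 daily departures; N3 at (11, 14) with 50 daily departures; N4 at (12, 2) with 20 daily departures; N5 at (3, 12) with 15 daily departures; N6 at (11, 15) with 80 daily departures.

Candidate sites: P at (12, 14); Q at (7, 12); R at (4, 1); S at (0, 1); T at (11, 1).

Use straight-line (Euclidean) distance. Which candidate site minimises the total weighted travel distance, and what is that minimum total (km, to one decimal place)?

Total weighted distance at each candidate:
  P (12, 14): total = 634.3
  Q (7, 12): total = 965.7
  R (4, 1): total = 2361.4
  S (0, 1): total = 2744.9
  T (11, 1): total = 2077.5
Minimum is at P with total 634.3 km.

P, total 634.3 km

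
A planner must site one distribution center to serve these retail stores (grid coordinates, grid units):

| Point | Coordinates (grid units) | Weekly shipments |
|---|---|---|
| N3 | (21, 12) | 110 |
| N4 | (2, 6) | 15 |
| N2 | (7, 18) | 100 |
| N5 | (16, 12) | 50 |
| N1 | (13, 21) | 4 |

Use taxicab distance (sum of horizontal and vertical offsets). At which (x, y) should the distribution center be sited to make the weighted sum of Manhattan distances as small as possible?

Manhattan distance separates: Σwᵢ(|x−xᵢ|+|y−yᵢ|) = Σwᵢ|x−xᵢ| + Σwᵢ|y−yᵢ|, so x and y are optimised independently as 1-D weighted medians.
Total weight W = 279; half = 139.5.
x-coordinate, sorted with cumulative weight:
  x=2 (N4, w=15) cum 15
  x=7 (N2, w=100) cum 115
  x=13 (N1, w=4) cum 119
  x=16 (N5, w=50) cum 169  ← median
  x=21 (N3, w=110) cum 279
⇒ x* = 16
y-coordinate, sorted with cumulative weight:
  y=6 (N4, w=15) cum 15
  y=12 (N3, w=110) cum 125
  y=12 (N5, w=50) cum 175  ← median
  y=18 (N2, w=100) cum 275
  y=21 (N1, w=4) cum 279
⇒ y* = 12

(16, 12)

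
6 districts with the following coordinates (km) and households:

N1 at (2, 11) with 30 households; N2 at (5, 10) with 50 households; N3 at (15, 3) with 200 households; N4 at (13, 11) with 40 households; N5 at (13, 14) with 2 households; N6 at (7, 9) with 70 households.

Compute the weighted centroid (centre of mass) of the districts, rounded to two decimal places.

(11.09, 6.45)

The minimiser of Σwᵢ‖p−pᵢ‖² is the weighted centroid p* = (Σwᵢpᵢ)/(Σwᵢ).
Σwᵢ = 392.
Σwᵢxᵢ = 30·2 + 50·5 + 200·15 + 40·13 + 2·13 + 70·7 = 4346.
Σwᵢyᵢ = 30·11 + 50·10 + 200·3 + 40·11 + 2·14 + 70·9 = 2528.
x* = 4346/392 = 11.09, y* = 2528/392 = 6.45.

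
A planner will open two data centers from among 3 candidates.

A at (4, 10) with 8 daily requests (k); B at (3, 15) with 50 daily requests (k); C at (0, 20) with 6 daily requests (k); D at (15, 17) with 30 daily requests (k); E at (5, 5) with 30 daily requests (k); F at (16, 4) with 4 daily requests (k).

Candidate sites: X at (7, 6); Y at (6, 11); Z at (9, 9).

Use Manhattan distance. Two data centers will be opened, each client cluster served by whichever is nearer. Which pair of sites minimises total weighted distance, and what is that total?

{X, Y}, total 1048

Evaluate every pair (each demand assigned to the nearer of the two):
  {X, Y}: total = 1048
  {Y, Z}: total = 1142
  {X, Z}: total = 1322
Best pair: {X, Y} with total 1048.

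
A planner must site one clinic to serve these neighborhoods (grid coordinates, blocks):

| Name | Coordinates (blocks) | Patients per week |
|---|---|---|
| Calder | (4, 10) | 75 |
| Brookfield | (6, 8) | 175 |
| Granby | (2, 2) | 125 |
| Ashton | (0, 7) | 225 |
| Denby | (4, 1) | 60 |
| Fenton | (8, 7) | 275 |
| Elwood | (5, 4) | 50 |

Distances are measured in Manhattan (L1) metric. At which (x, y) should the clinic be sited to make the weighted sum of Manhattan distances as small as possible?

Manhattan distance separates: Σwᵢ(|x−xᵢ|+|y−yᵢ|) = Σwᵢ|x−xᵢ| + Σwᵢ|y−yᵢ|, so x and y are optimised independently as 1-D weighted medians.
Total weight W = 985; half = 492.5.
x-coordinate, sorted with cumulative weight:
  x=0 (Ashton, w=225) cum 225
  x=2 (Granby, w=125) cum 350
  x=4 (Calder, w=75) cum 425
  x=4 (Denby, w=60) cum 485
  x=5 (Elwood, w=50) cum 535  ← median
  x=6 (Brookfield, w=175) cum 710
  x=8 (Fenton, w=275) cum 985
⇒ x* = 5
y-coordinate, sorted with cumulative weight:
  y=1 (Denby, w=60) cum 60
  y=2 (Granby, w=125) cum 185
  y=4 (Elwood, w=50) cum 235
  y=7 (Ashton, w=225) cum 460
  y=7 (Fenton, w=275) cum 735  ← median
  y=8 (Brookfield, w=175) cum 910
  y=10 (Calder, w=75) cum 985
⇒ y* = 7

(5, 7)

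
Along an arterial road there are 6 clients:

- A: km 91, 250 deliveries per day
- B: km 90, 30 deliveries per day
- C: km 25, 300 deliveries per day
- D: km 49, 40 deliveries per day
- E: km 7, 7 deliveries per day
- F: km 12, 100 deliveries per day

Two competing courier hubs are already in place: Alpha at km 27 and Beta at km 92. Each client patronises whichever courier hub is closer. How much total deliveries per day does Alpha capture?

447

The indifferent point is the midpoint (27+92)/2 = 59.5; clients left of it (closer to Alpha at 27) go to Alpha, those right go to Beta.
  E at 7 (w=7) → Alpha
  F at 12 (w=100) → Alpha
  C at 25 (w=300) → Alpha
  D at 49 (w=40) → Alpha
  B at 90 (w=30) → Beta
  A at 91 (w=250) → Beta
Alpha captures 447; Beta captures 280.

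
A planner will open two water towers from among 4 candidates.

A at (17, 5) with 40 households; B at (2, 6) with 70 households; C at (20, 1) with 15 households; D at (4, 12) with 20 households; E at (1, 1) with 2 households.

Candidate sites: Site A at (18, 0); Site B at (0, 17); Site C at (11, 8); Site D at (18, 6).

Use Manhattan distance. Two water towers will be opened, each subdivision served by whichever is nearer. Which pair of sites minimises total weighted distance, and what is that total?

Evaluate every pair (each demand assigned to the nearer of the two):
  {Site C, Site D}: total = 1209
  {Site A, Site C}: total = 1309
  {Site B, Site D}: total = 1309
  {Site A, Site B}: total = 1409
  {Site B, Site C}: total = 1584
  {Site A, Site D}: total = 1681
Best pair: {Site C, Site D} with total 1209.

{Site C, Site D}, total 1209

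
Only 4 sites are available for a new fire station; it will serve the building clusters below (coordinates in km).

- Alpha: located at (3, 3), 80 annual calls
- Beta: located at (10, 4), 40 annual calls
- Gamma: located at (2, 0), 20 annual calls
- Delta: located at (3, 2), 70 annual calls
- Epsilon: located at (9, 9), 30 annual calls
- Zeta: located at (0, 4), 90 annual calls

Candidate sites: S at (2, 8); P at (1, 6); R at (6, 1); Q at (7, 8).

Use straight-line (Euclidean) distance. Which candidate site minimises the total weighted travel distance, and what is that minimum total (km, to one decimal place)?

Total weighted distance at each candidate:
  S (2, 8): total = 1966.1
  P (1, 6): total = 1549.5
  R (6, 1): total = 1652.3
  Q (7, 8): total = 2198.4
Minimum is at P with total 1549.5 km.

P, total 1549.5 km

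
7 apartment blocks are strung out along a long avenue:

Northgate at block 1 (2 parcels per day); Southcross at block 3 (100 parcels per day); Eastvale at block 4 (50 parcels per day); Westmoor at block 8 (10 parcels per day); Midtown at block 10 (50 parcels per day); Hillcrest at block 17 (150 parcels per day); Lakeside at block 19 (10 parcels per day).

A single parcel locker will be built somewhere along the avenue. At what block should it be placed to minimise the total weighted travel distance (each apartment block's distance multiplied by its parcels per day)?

x = 10

For a sum of weighted absolute distances on a line, the optimum is the weighted median (not the mean). Total weight W = 372; half-weight = 186.
Sort by position and accumulate weight:
  block 1 (Northgate, w=2) → cum 2
  block 3 (Southcross, w=100) → cum 102
  block 4 (Eastvale, w=50) → cum 152
  block 8 (Westmoor, w=10) → cum 162
  block 10 (Midtown, w=50) → cum 212  ≥ 186 → median here
  block 17 (Hillcrest, w=150) → cum 362
  block 19 (Lakeside, w=10) → cum 372
Optimal location: block 10.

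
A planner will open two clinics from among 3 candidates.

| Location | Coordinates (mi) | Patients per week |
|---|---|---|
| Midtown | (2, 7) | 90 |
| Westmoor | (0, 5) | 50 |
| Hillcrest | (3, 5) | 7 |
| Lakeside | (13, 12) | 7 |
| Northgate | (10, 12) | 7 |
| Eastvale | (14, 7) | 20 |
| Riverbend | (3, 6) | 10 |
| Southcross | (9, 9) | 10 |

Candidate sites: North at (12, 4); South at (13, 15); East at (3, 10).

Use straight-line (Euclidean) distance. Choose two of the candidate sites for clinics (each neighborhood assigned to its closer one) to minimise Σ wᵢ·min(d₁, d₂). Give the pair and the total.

Evaluate every pair (each demand assigned to the nearer of the two):
  {North, East}: total = 889.0
  {South, East}: total = 923.9
  {North, South}: total = 1878.4
Best pair: {North, East} with total 889.0.

{North, East}, total 889.0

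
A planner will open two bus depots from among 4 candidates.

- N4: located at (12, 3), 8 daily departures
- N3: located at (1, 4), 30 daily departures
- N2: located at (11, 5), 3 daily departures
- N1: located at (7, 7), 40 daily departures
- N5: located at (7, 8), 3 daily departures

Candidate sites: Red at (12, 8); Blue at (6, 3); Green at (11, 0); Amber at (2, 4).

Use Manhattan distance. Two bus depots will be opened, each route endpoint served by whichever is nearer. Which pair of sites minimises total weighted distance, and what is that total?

Evaluate every pair (each demand assigned to the nearer of the two):
  {Blue, Amber}: total = 317
  {Red, Amber}: total = 337
  {Green, Amber}: total = 424
  {Blue, Green}: total = 445
  {Red, Blue}: total = 447
  {Red, Green}: total = 719
Best pair: {Blue, Amber} with total 317.

{Blue, Amber}, total 317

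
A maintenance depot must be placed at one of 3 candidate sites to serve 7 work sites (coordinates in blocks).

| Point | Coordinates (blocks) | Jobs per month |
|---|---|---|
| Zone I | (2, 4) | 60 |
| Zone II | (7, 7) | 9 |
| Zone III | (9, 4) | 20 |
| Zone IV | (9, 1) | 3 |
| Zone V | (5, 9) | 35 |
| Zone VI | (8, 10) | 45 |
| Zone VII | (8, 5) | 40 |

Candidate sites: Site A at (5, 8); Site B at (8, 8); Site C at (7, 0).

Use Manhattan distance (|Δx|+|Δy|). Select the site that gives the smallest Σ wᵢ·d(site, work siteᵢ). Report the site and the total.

Total weighted distance at each candidate:
  Site A (5, 8): total = 1140
  Site B (8, 8): total = 1092
  Site C (7, 0): total = 1852
Minimum is at Site B with total 1092 blocks.

Site B, total 1092 blocks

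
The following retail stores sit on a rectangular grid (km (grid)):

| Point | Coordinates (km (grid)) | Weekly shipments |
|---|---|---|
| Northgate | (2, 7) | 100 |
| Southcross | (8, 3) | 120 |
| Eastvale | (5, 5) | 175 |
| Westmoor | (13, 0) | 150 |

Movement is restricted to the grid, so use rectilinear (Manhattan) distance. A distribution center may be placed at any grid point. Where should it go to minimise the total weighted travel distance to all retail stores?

(5, 5)

Manhattan distance separates: Σwᵢ(|x−xᵢ|+|y−yᵢ|) = Σwᵢ|x−xᵢ| + Σwᵢ|y−yᵢ|, so x and y are optimised independently as 1-D weighted medians.
Total weight W = 545; half = 272.5.
x-coordinate, sorted with cumulative weight:
  x=2 (Northgate, w=100) cum 100
  x=5 (Eastvale, w=175) cum 275  ← median
  x=8 (Southcross, w=120) cum 395
  x=13 (Westmoor, w=150) cum 545
⇒ x* = 5
y-coordinate, sorted with cumulative weight:
  y=0 (Westmoor, w=150) cum 150
  y=3 (Southcross, w=120) cum 270
  y=5 (Eastvale, w=175) cum 445  ← median
  y=7 (Northgate, w=100) cum 545
⇒ y* = 5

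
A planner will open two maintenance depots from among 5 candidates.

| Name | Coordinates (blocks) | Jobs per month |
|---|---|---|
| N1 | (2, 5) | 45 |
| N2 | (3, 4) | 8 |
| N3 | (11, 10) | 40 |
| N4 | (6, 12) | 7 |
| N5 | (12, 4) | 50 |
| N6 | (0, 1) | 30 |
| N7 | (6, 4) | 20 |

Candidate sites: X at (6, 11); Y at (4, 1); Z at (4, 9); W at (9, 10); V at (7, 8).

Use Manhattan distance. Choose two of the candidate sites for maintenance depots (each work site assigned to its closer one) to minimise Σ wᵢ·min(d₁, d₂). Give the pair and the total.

Evaluate every pair (each demand assigned to the nearer of the two):
  {Y, W}: total = 1087
  {Y, V}: total = 1247
  {X, Y}: total = 1319
  {Z, W}: total = 1383
  {Y, Z}: total = 1427
  {Z, V}: total = 1503
  {W, V}: total = 1509
  {X, V}: total = 1641
  {X, W}: total = 1687
  {X, Z}: total = 1715
Best pair: {Y, W} with total 1087.

{Y, W}, total 1087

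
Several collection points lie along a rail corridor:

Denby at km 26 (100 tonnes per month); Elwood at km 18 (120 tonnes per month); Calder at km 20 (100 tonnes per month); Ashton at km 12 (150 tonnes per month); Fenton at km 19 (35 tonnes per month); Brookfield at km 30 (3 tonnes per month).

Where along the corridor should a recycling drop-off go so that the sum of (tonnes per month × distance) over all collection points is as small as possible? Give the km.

For a sum of weighted absolute distances on a line, the optimum is the weighted median (not the mean). Total weight W = 508; half-weight = 254.
Sort by position and accumulate weight:
  km 12 (Ashton, w=150) → cum 150
  km 18 (Elwood, w=120) → cum 270  ≥ 254 → median here
  km 19 (Fenton, w=35) → cum 305
  km 20 (Calder, w=100) → cum 405
  km 26 (Denby, w=100) → cum 505
  km 30 (Brookfield, w=3) → cum 508
Optimal location: km 18.

x = 18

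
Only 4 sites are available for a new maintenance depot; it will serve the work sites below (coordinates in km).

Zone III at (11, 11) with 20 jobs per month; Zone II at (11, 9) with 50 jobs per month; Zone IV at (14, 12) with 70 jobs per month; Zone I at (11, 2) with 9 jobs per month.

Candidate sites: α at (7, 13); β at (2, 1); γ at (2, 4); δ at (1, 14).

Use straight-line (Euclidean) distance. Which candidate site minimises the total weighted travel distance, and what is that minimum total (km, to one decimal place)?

α, total 972.6 km

Total weighted distance at each candidate:
  α (7, 13): total = 972.6
  β (2, 1): total = 2092.2
  γ (2, 4): total = 1835.3
  δ (1, 14): total = 1829.1
Minimum is at α with total 972.6 km.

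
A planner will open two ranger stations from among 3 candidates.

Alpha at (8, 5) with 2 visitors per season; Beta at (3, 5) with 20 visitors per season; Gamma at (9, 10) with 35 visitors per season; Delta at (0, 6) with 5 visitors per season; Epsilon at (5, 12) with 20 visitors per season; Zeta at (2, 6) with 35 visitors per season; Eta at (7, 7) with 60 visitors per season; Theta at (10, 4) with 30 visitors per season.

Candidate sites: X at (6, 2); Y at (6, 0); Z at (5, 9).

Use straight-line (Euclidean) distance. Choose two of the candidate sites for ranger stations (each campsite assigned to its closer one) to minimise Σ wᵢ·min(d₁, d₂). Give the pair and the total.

{X, Z}, total 777.9

Evaluate every pair (each demand assigned to the nearer of the two):
  {X, Z}: total = 777.9
  {Y, Z}: total = 820.8
  {X, Y}: total = 1266.3
Best pair: {X, Z} with total 777.9.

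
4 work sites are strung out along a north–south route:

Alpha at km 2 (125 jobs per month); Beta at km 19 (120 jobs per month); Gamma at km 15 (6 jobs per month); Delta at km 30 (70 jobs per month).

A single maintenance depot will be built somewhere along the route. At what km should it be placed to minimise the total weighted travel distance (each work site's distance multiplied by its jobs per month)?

x = 19

For a sum of weighted absolute distances on a line, the optimum is the weighted median (not the mean). Total weight W = 321; half-weight = 160.5.
Sort by position and accumulate weight:
  km 2 (Alpha, w=125) → cum 125
  km 15 (Gamma, w=6) → cum 131
  km 19 (Beta, w=120) → cum 251  ≥ 160.5 → median here
  km 30 (Delta, w=70) → cum 321
Optimal location: km 19.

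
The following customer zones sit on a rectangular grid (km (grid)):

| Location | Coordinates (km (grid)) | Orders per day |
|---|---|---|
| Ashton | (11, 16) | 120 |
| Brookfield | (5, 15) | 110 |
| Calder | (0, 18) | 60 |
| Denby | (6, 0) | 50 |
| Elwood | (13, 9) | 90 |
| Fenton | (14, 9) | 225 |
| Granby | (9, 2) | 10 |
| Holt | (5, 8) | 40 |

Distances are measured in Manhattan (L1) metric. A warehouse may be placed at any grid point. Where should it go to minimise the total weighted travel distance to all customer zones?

Manhattan distance separates: Σwᵢ(|x−xᵢ|+|y−yᵢ|) = Σwᵢ|x−xᵢ| + Σwᵢ|y−yᵢ|, so x and y are optimised independently as 1-D weighted medians.
Total weight W = 705; half = 352.5.
x-coordinate, sorted with cumulative weight:
  x=0 (Calder, w=60) cum 60
  x=5 (Brookfield, w=110) cum 170
  x=5 (Holt, w=40) cum 210
  x=6 (Denby, w=50) cum 260
  x=9 (Granby, w=10) cum 270
  x=11 (Ashton, w=120) cum 390  ← median
  x=13 (Elwood, w=90) cum 480
  x=14 (Fenton, w=225) cum 705
⇒ x* = 11
y-coordinate, sorted with cumulative weight:
  y=0 (Denby, w=50) cum 50
  y=2 (Granby, w=10) cum 60
  y=8 (Holt, w=40) cum 100
  y=9 (Elwood, w=90) cum 190
  y=9 (Fenton, w=225) cum 415  ← median
  y=15 (Brookfield, w=110) cum 525
  y=16 (Ashton, w=120) cum 645
  y=18 (Calder, w=60) cum 705
⇒ y* = 9

(11, 9)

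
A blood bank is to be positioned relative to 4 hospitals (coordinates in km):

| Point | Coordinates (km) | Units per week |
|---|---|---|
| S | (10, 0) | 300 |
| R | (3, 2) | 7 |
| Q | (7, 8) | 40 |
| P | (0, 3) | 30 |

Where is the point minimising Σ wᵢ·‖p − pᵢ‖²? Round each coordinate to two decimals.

The minimiser of Σwᵢ‖p−pᵢ‖² is the weighted centroid p* = (Σwᵢpᵢ)/(Σwᵢ).
Σwᵢ = 377.
Σwᵢxᵢ = 300·10 + 7·3 + 40·7 + 30·0 = 3301.
Σwᵢyᵢ = 300·0 + 7·2 + 40·8 + 30·3 = 424.
x* = 3301/377 = 8.76, y* = 424/377 = 1.12.

(8.76, 1.12)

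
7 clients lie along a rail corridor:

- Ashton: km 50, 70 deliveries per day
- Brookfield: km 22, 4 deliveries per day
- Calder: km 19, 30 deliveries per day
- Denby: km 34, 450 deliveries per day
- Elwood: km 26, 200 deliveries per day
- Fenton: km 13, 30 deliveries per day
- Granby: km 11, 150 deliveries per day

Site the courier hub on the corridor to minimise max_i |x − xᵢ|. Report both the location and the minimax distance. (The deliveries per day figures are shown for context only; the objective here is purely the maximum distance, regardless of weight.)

location 30.5, max distance 19.5

The 1-center on a line is the midpoint of the two extreme points: leftmost at 11, rightmost at 50.
Optimal location = (11 + 50)/2 = 30.5; maximum distance = (50 − 11)/2 = 19.5.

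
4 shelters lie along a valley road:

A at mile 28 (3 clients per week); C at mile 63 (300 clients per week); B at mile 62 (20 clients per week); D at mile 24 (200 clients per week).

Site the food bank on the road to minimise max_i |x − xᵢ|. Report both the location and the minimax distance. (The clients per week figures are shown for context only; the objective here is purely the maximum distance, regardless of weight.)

location 43.5, max distance 19.5

The 1-center on a line is the midpoint of the two extreme points: leftmost at 24, rightmost at 63.
Optimal location = (24 + 63)/2 = 43.5; maximum distance = (63 − 24)/2 = 19.5.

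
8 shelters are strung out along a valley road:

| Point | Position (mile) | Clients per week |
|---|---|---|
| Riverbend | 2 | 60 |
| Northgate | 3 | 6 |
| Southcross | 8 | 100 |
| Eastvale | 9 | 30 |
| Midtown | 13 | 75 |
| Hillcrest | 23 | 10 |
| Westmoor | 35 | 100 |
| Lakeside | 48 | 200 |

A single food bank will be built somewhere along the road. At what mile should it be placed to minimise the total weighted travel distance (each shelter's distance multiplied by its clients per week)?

For a sum of weighted absolute distances on a line, the optimum is the weighted median (not the mean). Total weight W = 581; half-weight = 290.5.
Sort by position and accumulate weight:
  mile 2 (Riverbend, w=60) → cum 60
  mile 3 (Northgate, w=6) → cum 66
  mile 8 (Southcross, w=100) → cum 166
  mile 9 (Eastvale, w=30) → cum 196
  mile 13 (Midtown, w=75) → cum 271
  mile 23 (Hillcrest, w=10) → cum 281
  mile 35 (Westmoor, w=100) → cum 381  ≥ 290.5 → median here
  mile 48 (Lakeside, w=200) → cum 581
Optimal location: mile 35.

x = 35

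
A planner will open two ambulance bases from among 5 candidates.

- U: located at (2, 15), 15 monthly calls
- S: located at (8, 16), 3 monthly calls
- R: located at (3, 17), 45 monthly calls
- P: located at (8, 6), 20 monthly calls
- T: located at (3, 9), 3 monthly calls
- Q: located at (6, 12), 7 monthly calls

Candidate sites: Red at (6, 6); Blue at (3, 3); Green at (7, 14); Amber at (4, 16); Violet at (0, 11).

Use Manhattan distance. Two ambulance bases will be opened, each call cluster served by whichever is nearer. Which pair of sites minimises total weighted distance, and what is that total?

{Red, Amber}, total 247

Evaluate every pair (each demand assigned to the nearer of the two):
  {Red, Amber}: total = 247
  {Blue, Amber}: total = 367
  {Green, Amber}: total = 369
  {Amber, Violet}: total = 464
  {Red, Green}: total = 493
  {Blue, Green}: total = 613
  {Red, Violet}: total = 628
  {Green, Violet}: total = 630
  {Blue, Violet}: total = 758
  {Red, Blue}: total = 961
Best pair: {Red, Amber} with total 247.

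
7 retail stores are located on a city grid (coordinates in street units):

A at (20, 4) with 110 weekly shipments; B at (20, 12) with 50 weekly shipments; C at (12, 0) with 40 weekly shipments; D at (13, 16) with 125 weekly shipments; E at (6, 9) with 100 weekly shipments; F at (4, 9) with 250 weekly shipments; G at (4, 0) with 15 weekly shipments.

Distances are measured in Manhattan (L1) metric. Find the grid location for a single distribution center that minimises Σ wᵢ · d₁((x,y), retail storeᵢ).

(6, 9)

Manhattan distance separates: Σwᵢ(|x−xᵢ|+|y−yᵢ|) = Σwᵢ|x−xᵢ| + Σwᵢ|y−yᵢ|, so x and y are optimised independently as 1-D weighted medians.
Total weight W = 690; half = 345.
x-coordinate, sorted with cumulative weight:
  x=4 (F, w=250) cum 250
  x=4 (G, w=15) cum 265
  x=6 (E, w=100) cum 365  ← median
  x=12 (C, w=40) cum 405
  x=13 (D, w=125) cum 530
  x=20 (A, w=110) cum 640
  x=20 (B, w=50) cum 690
⇒ x* = 6
y-coordinate, sorted with cumulative weight:
  y=0 (C, w=40) cum 40
  y=0 (G, w=15) cum 55
  y=4 (A, w=110) cum 165
  y=9 (E, w=100) cum 265
  y=9 (F, w=250) cum 515  ← median
  y=12 (B, w=50) cum 565
  y=16 (D, w=125) cum 690
⇒ y* = 9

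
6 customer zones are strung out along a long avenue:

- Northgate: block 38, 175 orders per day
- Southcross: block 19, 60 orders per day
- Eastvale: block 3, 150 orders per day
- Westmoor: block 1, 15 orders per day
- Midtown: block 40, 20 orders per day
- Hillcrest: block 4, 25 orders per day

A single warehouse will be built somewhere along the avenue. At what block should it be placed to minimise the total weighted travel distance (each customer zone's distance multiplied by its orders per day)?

For a sum of weighted absolute distances on a line, the optimum is the weighted median (not the mean). Total weight W = 445; half-weight = 222.5.
Sort by position and accumulate weight:
  block 1 (Westmoor, w=15) → cum 15
  block 3 (Eastvale, w=150) → cum 165
  block 4 (Hillcrest, w=25) → cum 190
  block 19 (Southcross, w=60) → cum 250  ≥ 222.5 → median here
  block 38 (Northgate, w=175) → cum 425
  block 40 (Midtown, w=20) → cum 445
Optimal location: block 19.

x = 19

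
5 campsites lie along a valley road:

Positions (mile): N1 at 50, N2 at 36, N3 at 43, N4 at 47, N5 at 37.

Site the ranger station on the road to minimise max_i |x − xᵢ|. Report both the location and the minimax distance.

The 1-center on a line is the midpoint of the two extreme points: leftmost at 36, rightmost at 50.
Optimal location = (36 + 50)/2 = 43; maximum distance = (50 − 36)/2 = 7.

location 43, max distance 7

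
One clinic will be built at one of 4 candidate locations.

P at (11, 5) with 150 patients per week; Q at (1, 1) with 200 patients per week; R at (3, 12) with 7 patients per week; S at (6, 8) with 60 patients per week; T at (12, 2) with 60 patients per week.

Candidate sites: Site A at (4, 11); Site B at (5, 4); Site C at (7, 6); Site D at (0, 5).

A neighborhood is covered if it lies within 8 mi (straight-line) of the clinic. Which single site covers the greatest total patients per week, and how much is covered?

Coverage radius r = 8 mi; a point is covered iff (Δx)²+(Δy)² ≤ 8² = 64.
  Site A (4, 11): covers {R, S} → 67
  Site B (5, 4): covers {P, Q, S, T} → 470
  Site C (7, 6): covers {P, Q, R, S, T} → 477
  Site D (0, 5): covers {Q, R, S} → 267
Maximum coverage at Site C: 477 patients per week.

Site C, covering 477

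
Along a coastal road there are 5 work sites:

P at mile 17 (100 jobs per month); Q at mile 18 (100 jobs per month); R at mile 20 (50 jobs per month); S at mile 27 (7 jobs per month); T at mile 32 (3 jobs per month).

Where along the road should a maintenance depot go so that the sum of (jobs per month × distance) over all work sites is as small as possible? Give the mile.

For a sum of weighted absolute distances on a line, the optimum is the weighted median (not the mean). Total weight W = 260; half-weight = 130.
Sort by position and accumulate weight:
  mile 17 (P, w=100) → cum 100
  mile 18 (Q, w=100) → cum 200  ≥ 130 → median here
  mile 20 (R, w=50) → cum 250
  mile 27 (S, w=7) → cum 257
  mile 32 (T, w=3) → cum 260
Optimal location: mile 18.

x = 18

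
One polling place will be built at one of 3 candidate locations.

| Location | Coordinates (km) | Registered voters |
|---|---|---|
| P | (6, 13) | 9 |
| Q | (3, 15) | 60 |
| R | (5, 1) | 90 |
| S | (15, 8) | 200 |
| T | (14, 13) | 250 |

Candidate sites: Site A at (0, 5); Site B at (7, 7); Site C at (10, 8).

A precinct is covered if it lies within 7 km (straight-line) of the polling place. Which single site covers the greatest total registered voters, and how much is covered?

Site C, covering 459

Coverage radius r = 7 km; a point is covered iff (Δx)²+(Δy)² ≤ 7² = 49.
  Site A (0, 5): covers {R} → 90
  Site B (7, 7): covers {P, R} → 99
  Site C (10, 8): covers {P, S, T} → 459
Maximum coverage at Site C: 459 registered voters.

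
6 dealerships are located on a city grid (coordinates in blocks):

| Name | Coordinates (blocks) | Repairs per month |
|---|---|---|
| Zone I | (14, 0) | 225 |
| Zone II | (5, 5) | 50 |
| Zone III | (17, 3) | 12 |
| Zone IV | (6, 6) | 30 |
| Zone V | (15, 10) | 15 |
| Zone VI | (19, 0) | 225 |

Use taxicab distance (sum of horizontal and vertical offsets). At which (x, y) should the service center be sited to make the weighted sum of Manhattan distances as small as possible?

(14, 0)

Manhattan distance separates: Σwᵢ(|x−xᵢ|+|y−yᵢ|) = Σwᵢ|x−xᵢ| + Σwᵢ|y−yᵢ|, so x and y are optimised independently as 1-D weighted medians.
Total weight W = 557; half = 278.5.
x-coordinate, sorted with cumulative weight:
  x=5 (Zone II, w=50) cum 50
  x=6 (Zone IV, w=30) cum 80
  x=14 (Zone I, w=225) cum 305  ← median
  x=15 (Zone V, w=15) cum 320
  x=17 (Zone III, w=12) cum 332
  x=19 (Zone VI, w=225) cum 557
⇒ x* = 14
y-coordinate, sorted with cumulative weight:
  y=0 (Zone I, w=225) cum 225
  y=0 (Zone VI, w=225) cum 450  ← median
  y=3 (Zone III, w=12) cum 462
  y=5 (Zone II, w=50) cum 512
  y=6 (Zone IV, w=30) cum 542
  y=10 (Zone V, w=15) cum 557
⇒ y* = 0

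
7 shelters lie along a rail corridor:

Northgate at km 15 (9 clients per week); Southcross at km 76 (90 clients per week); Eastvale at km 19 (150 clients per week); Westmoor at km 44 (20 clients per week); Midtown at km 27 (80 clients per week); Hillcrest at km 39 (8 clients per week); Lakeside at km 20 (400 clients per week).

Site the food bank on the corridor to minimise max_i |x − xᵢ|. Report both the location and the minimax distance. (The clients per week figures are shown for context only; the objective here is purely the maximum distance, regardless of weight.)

location 45.5, max distance 30.5

The 1-center on a line is the midpoint of the two extreme points: leftmost at 15, rightmost at 76.
Optimal location = (15 + 76)/2 = 45.5; maximum distance = (76 − 15)/2 = 30.5.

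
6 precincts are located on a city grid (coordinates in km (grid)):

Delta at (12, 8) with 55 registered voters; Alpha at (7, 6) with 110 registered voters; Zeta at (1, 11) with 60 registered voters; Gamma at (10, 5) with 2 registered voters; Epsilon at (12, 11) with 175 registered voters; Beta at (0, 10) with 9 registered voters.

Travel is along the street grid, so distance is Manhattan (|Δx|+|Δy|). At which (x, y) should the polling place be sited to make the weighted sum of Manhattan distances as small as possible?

Manhattan distance separates: Σwᵢ(|x−xᵢ|+|y−yᵢ|) = Σwᵢ|x−xᵢ| + Σwᵢ|y−yᵢ|, so x and y are optimised independently as 1-D weighted medians.
Total weight W = 411; half = 205.5.
x-coordinate, sorted with cumulative weight:
  x=0 (Beta, w=9) cum 9
  x=1 (Zeta, w=60) cum 69
  x=7 (Alpha, w=110) cum 179
  x=10 (Gamma, w=2) cum 181
  x=12 (Delta, w=55) cum 236  ← median
  x=12 (Epsilon, w=175) cum 411
⇒ x* = 12
y-coordinate, sorted with cumulative weight:
  y=5 (Gamma, w=2) cum 2
  y=6 (Alpha, w=110) cum 112
  y=8 (Delta, w=55) cum 167
  y=10 (Beta, w=9) cum 176
  y=11 (Zeta, w=60) cum 236  ← median
  y=11 (Epsilon, w=175) cum 411
⇒ y* = 11

(12, 11)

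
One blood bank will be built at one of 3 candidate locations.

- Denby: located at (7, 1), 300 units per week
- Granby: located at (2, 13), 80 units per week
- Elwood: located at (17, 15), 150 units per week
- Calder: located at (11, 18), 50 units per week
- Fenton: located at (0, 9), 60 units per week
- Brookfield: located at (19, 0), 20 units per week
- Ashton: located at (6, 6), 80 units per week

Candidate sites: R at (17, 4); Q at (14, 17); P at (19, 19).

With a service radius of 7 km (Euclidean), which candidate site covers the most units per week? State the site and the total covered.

Coverage radius r = 7 km; a point is covered iff (Δx)²+(Δy)² ≤ 7² = 49.
  R (17, 4): covers {Brookfield} → 20
  Q (14, 17): covers {Elwood, Calder} → 200
  P (19, 19): covers {Elwood} → 150
Maximum coverage at Q: 200 units per week.

Q, covering 200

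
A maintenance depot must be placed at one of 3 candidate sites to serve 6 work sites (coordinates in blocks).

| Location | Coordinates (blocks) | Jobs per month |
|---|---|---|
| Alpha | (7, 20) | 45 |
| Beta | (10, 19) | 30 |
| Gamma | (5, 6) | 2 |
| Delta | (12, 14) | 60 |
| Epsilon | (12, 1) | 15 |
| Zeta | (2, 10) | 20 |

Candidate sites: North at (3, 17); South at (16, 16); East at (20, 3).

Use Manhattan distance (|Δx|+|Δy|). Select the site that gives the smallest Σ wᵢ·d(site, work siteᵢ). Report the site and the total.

North, total 1866 blocks

Total weighted distance at each candidate:
  North (3, 17): total = 1866
  South (16, 16): total = 1942
  East (20, 3): total = 3956
Minimum is at North with total 1866 blocks.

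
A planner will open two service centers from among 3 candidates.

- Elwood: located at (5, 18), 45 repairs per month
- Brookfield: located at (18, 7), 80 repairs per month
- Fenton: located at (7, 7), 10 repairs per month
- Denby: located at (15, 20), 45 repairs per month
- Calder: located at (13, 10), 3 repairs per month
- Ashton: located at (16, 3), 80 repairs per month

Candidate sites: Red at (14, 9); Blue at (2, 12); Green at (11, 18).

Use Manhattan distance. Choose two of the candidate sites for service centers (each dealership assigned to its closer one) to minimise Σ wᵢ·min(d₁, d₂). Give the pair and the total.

{Red, Green}, total 1756

Evaluate every pair (each demand assigned to the nearer of the two):
  {Red, Green}: total = 1756
  {Red, Blue}: total = 2161
  {Blue, Green}: total = 3710
Best pair: {Red, Green} with total 1756.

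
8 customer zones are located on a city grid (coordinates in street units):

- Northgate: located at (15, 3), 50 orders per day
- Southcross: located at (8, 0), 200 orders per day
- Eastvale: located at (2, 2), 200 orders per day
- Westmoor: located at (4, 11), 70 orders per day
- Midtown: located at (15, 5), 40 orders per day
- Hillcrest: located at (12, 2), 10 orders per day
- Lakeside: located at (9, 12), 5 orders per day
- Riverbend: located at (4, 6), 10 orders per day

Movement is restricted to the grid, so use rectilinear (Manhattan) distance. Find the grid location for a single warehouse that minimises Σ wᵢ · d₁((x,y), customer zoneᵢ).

Manhattan distance separates: Σwᵢ(|x−xᵢ|+|y−yᵢ|) = Σwᵢ|x−xᵢ| + Σwᵢ|y−yᵢ|, so x and y are optimised independently as 1-D weighted medians.
Total weight W = 585; half = 292.5.
x-coordinate, sorted with cumulative weight:
  x=2 (Eastvale, w=200) cum 200
  x=4 (Westmoor, w=70) cum 270
  x=4 (Riverbend, w=10) cum 280
  x=8 (Southcross, w=200) cum 480  ← median
  x=9 (Lakeside, w=5) cum 485
  x=12 (Hillcrest, w=10) cum 495
  x=15 (Northgate, w=50) cum 545
  x=15 (Midtown, w=40) cum 585
⇒ x* = 8
y-coordinate, sorted with cumulative weight:
  y=0 (Southcross, w=200) cum 200
  y=2 (Eastvale, w=200) cum 400  ← median
  y=2 (Hillcrest, w=10) cum 410
  y=3 (Northgate, w=50) cum 460
  y=5 (Midtown, w=40) cum 500
  y=6 (Riverbend, w=10) cum 510
  y=11 (Westmoor, w=70) cum 580
  y=12 (Lakeside, w=5) cum 585
⇒ y* = 2

(8, 2)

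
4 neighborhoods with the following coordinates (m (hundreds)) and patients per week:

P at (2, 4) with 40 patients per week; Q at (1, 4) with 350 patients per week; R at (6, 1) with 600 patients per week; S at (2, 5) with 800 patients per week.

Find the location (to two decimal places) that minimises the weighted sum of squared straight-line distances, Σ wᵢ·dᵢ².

(3.15, 3.44)

The minimiser of Σwᵢ‖p−pᵢ‖² is the weighted centroid p* = (Σwᵢpᵢ)/(Σwᵢ).
Σwᵢ = 1790.
Σwᵢxᵢ = 40·2 + 350·1 + 600·6 + 800·2 = 5630.
Σwᵢyᵢ = 40·4 + 350·4 + 600·1 + 800·5 = 6160.
x* = 5630/1790 = 3.15, y* = 6160/1790 = 3.44.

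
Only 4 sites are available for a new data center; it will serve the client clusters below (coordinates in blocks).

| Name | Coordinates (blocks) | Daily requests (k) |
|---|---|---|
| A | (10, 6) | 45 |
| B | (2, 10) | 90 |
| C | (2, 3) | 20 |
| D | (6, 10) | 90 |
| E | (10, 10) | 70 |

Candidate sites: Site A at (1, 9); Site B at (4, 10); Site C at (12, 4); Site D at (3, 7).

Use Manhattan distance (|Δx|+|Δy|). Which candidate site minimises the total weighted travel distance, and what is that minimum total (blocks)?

Total weighted distance at each candidate:
  Site A (1, 9): total = 2100
  Site B (4, 10): total = 1410
  Site C (12, 4): total = 3480
  Site D (3, 7): total = 2060
Minimum is at Site B with total 1410 blocks.

Site B, total 1410 blocks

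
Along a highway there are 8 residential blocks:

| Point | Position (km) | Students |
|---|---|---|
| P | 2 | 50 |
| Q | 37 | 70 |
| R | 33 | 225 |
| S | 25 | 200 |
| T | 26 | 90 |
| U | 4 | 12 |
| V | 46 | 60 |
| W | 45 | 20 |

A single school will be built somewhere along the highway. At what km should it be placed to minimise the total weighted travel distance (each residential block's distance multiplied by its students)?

For a sum of weighted absolute distances on a line, the optimum is the weighted median (not the mean). Total weight W = 727; half-weight = 363.5.
Sort by position and accumulate weight:
  km 2 (P, w=50) → cum 50
  km 4 (U, w=12) → cum 62
  km 25 (S, w=200) → cum 262
  km 26 (T, w=90) → cum 352
  km 33 (R, w=225) → cum 577  ≥ 363.5 → median here
  km 37 (Q, w=70) → cum 647
  km 45 (W, w=20) → cum 667
  km 46 (V, w=60) → cum 727
Optimal location: km 33.

x = 33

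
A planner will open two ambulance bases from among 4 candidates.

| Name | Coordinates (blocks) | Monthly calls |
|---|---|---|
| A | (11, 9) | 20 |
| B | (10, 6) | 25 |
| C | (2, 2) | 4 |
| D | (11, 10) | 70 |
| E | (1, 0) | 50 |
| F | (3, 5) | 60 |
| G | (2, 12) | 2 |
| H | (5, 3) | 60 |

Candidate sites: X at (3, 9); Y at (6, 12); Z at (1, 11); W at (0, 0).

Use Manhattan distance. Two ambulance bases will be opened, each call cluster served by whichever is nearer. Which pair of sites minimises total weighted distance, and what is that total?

Evaluate every pair (each demand assigned to the nearer of the two):
  {X, W}: total = 1834
  {Y, W}: total = 1934
  {X, Y}: total = 2210
  {X, Z}: total = 2346
  {Z, W}: total = 2390
  {Y, Z}: total = 2574
Best pair: {X, W} with total 1834.

{X, W}, total 1834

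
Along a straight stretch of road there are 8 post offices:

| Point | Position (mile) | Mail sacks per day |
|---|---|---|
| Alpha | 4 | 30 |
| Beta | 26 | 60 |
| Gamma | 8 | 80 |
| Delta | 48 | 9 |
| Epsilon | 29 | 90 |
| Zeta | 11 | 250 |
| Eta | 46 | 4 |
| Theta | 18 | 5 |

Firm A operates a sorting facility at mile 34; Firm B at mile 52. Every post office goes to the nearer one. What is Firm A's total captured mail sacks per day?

515

The indifferent point is the midpoint (34+52)/2 = 43; post offices left of it (closer to Firm A at 34) go to Firm A, those right go to Firm B.
  Alpha at 4 (w=30) → Firm A
  Gamma at 8 (w=80) → Firm A
  Zeta at 11 (w=250) → Firm A
  Theta at 18 (w=5) → Firm A
  Beta at 26 (w=60) → Firm A
  Epsilon at 29 (w=90) → Firm A
  Eta at 46 (w=4) → Firm B
  Delta at 48 (w=9) → Firm B
Firm A captures 515; Firm B captures 13.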